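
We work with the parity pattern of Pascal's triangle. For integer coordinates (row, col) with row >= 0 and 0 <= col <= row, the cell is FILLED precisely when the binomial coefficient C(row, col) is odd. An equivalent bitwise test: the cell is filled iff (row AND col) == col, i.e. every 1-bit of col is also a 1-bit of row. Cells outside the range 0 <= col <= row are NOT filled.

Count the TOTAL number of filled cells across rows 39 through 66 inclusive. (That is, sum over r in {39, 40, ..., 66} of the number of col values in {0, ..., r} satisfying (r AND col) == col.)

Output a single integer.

Answer: 458

Derivation:
r39=100111 pc4: +16 =16
r40=101000 pc2: +4 =20
r41=101001 pc3: +8 =28
r42=101010 pc3: +8 =36
r43=101011 pc4: +16 =52
r44=101100 pc3: +8 =60
r45=101101 pc4: +16 =76
r46=101110 pc4: +16 =92
r47=101111 pc5: +32 =124
r48=110000 pc2: +4 =128
r49=110001 pc3: +8 =136
r50=110010 pc3: +8 =144
r51=110011 pc4: +16 =160
r52=110100 pc3: +8 =168
r53=110101 pc4: +16 =184
r54=110110 pc4: +16 =200
r55=110111 pc5: +32 =232
r56=111000 pc3: +8 =240
r57=111001 pc4: +16 =256
r58=111010 pc4: +16 =272
r59=111011 pc5: +32 =304
r60=111100 pc4: +16 =320
r61=111101 pc5: +32 =352
r62=111110 pc5: +32 =384
r63=111111 pc6: +64 =448
r64=1000000 pc1: +2 =450
r65=1000001 pc2: +4 =454
r66=1000010 pc2: +4 =458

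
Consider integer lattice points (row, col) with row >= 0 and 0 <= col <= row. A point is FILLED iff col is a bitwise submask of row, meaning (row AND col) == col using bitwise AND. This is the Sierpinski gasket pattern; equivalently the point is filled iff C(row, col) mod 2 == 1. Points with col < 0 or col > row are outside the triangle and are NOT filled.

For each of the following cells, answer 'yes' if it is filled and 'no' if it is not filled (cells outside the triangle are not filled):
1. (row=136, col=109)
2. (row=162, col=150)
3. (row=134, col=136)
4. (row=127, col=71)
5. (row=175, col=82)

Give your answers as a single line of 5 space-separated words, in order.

Answer: no no no yes no

Derivation:
(136,109): row=0b10001000, col=0b1101101, row AND col = 0b1000 = 8; 8 != 109 -> empty
(162,150): row=0b10100010, col=0b10010110, row AND col = 0b10000010 = 130; 130 != 150 -> empty
(134,136): col outside [0, 134] -> not filled
(127,71): row=0b1111111, col=0b1000111, row AND col = 0b1000111 = 71; 71 == 71 -> filled
(175,82): row=0b10101111, col=0b1010010, row AND col = 0b10 = 2; 2 != 82 -> empty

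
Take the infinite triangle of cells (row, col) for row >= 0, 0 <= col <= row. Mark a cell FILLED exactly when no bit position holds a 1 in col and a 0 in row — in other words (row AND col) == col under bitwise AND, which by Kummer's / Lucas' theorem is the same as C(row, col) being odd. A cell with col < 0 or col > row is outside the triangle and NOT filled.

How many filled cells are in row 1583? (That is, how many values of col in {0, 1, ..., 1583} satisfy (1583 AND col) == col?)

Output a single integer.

Answer: 128

Derivation:
1583 in binary = 11000101111
popcount(1583) = number of 1-bits in 11000101111 = 7
A col c satisfies (1583 AND c) == c iff every set bit of c is also set in 1583; each of the 7 set bits of 1583 can independently be on or off in c.
count = 2^7 = 128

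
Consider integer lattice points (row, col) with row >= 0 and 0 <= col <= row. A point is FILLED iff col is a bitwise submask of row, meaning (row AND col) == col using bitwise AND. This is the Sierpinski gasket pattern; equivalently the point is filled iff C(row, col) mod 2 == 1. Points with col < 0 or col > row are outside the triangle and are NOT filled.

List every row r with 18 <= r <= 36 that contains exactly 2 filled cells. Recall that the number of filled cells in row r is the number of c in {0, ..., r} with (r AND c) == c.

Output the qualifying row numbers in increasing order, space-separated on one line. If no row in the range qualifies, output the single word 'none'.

Row r has 2^popcount(r) filled cells, so we need popcount(r) = log2(2) = 1.
Scan r = 18..36 and keep those with exactly 1 one-bits:
r=18=10010 popcount=2 -> skip
r=19=10011 popcount=3 -> skip
r=20=10100 popcount=2 -> skip
r=21=10101 popcount=3 -> skip
r=22=10110 popcount=3 -> skip
r=23=10111 popcount=4 -> skip
r=24=11000 popcount=2 -> skip
r=25=11001 popcount=3 -> skip
r=26=11010 popcount=3 -> skip
r=27=11011 popcount=4 -> skip
r=28=11100 popcount=3 -> skip
r=29=11101 popcount=4 -> skip
r=30=11110 popcount=4 -> skip
r=31=11111 popcount=5 -> skip
r=32=100000 popcount=1 -> KEEP
r=33=100001 popcount=2 -> skip
r=34=100010 popcount=2 -> skip
r=35=100011 popcount=3 -> skip
r=36=100100 popcount=2 -> skip
Kept rows: 32

Answer: 32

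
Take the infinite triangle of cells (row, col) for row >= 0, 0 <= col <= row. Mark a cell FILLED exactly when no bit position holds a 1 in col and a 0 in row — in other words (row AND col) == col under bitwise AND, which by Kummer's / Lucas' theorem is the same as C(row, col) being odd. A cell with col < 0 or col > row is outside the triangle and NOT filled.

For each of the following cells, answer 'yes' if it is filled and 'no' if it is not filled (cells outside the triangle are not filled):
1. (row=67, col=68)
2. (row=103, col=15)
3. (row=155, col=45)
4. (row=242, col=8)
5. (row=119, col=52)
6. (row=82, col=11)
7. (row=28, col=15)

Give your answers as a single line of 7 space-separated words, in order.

Answer: no no no no yes no no

Derivation:
(67,68): col outside [0, 67] -> not filled
(103,15): row=0b1100111, col=0b1111, row AND col = 0b111 = 7; 7 != 15 -> empty
(155,45): row=0b10011011, col=0b101101, row AND col = 0b1001 = 9; 9 != 45 -> empty
(242,8): row=0b11110010, col=0b1000, row AND col = 0b0 = 0; 0 != 8 -> empty
(119,52): row=0b1110111, col=0b110100, row AND col = 0b110100 = 52; 52 == 52 -> filled
(82,11): row=0b1010010, col=0b1011, row AND col = 0b10 = 2; 2 != 11 -> empty
(28,15): row=0b11100, col=0b1111, row AND col = 0b1100 = 12; 12 != 15 -> empty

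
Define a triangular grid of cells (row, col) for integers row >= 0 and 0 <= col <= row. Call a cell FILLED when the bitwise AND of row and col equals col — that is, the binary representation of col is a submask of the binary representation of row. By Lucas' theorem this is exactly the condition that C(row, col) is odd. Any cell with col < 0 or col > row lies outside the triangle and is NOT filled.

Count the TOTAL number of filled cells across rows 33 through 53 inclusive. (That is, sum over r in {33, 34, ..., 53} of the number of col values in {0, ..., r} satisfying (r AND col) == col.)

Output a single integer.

Answer: 220

Derivation:
r33=100001 pc2: +4 =4
r34=100010 pc2: +4 =8
r35=100011 pc3: +8 =16
r36=100100 pc2: +4 =20
r37=100101 pc3: +8 =28
r38=100110 pc3: +8 =36
r39=100111 pc4: +16 =52
r40=101000 pc2: +4 =56
r41=101001 pc3: +8 =64
r42=101010 pc3: +8 =72
r43=101011 pc4: +16 =88
r44=101100 pc3: +8 =96
r45=101101 pc4: +16 =112
r46=101110 pc4: +16 =128
r47=101111 pc5: +32 =160
r48=110000 pc2: +4 =164
r49=110001 pc3: +8 =172
r50=110010 pc3: +8 =180
r51=110011 pc4: +16 =196
r52=110100 pc3: +8 =204
r53=110101 pc4: +16 =220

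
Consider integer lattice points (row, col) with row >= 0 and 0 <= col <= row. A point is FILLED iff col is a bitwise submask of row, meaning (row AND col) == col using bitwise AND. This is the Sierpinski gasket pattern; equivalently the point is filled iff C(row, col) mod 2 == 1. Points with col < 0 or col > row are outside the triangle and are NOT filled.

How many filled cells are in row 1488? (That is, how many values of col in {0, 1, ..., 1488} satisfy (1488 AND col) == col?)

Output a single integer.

1488 in binary = 10111010000
popcount(1488) = number of 1-bits in 10111010000 = 5
A col c satisfies (1488 AND c) == c iff every set bit of c is also set in 1488; each of the 5 set bits of 1488 can independently be on or off in c.
count = 2^5 = 32

Answer: 32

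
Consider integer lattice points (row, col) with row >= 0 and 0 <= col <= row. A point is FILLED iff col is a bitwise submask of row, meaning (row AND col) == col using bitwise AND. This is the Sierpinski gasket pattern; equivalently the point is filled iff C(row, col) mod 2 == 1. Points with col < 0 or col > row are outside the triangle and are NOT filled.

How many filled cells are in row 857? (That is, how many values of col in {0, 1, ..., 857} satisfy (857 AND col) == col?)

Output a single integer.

Answer: 64

Derivation:
857 in binary = 1101011001
popcount(857) = number of 1-bits in 1101011001 = 6
A col c satisfies (857 AND c) == c iff every set bit of c is also set in 857; each of the 6 set bits of 857 can independently be on or off in c.
count = 2^6 = 64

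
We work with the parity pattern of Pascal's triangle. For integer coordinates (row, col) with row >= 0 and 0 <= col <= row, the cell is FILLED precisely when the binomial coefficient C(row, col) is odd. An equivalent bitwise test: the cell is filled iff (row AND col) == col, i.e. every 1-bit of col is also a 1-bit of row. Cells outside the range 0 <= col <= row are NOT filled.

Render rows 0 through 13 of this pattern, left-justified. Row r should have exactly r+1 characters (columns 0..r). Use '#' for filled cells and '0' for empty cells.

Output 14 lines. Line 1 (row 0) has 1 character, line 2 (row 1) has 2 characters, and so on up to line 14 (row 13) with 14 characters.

Answer: #
##
#0#
####
#000#
##00##
#0#0#0#
########
#0000000#
##000000##
#0#00000#0#
####0000####
#000#000#000#
##00##00##00##

Derivation:
r0=0: #
r1=1: ##
r2=10: #0#
r3=11: ####
r4=100: #000#
r5=101: ##00##
r6=110: #0#0#0#
r7=111: ########
r8=1000: #0000000#
r9=1001: ##000000##
r10=1010: #0#00000#0#
r11=1011: ####0000####
r12=1100: #000#000#000#
r13=1101: ##00##00##00##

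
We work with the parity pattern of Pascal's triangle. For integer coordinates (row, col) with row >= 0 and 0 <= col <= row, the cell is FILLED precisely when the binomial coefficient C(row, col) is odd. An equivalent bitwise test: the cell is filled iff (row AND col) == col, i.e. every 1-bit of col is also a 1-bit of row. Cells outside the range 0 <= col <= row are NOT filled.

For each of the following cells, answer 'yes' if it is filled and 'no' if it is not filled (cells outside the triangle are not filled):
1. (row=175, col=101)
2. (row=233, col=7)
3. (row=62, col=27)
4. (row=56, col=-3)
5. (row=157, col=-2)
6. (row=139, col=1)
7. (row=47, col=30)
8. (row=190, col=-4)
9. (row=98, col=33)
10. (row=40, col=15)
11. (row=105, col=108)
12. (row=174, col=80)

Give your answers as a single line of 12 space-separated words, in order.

Answer: no no no no no yes no no no no no no

Derivation:
(175,101): row=0b10101111, col=0b1100101, row AND col = 0b100101 = 37; 37 != 101 -> empty
(233,7): row=0b11101001, col=0b111, row AND col = 0b1 = 1; 1 != 7 -> empty
(62,27): row=0b111110, col=0b11011, row AND col = 0b11010 = 26; 26 != 27 -> empty
(56,-3): col outside [0, 56] -> not filled
(157,-2): col outside [0, 157] -> not filled
(139,1): row=0b10001011, col=0b1, row AND col = 0b1 = 1; 1 == 1 -> filled
(47,30): row=0b101111, col=0b11110, row AND col = 0b1110 = 14; 14 != 30 -> empty
(190,-4): col outside [0, 190] -> not filled
(98,33): row=0b1100010, col=0b100001, row AND col = 0b100000 = 32; 32 != 33 -> empty
(40,15): row=0b101000, col=0b1111, row AND col = 0b1000 = 8; 8 != 15 -> empty
(105,108): col outside [0, 105] -> not filled
(174,80): row=0b10101110, col=0b1010000, row AND col = 0b0 = 0; 0 != 80 -> empty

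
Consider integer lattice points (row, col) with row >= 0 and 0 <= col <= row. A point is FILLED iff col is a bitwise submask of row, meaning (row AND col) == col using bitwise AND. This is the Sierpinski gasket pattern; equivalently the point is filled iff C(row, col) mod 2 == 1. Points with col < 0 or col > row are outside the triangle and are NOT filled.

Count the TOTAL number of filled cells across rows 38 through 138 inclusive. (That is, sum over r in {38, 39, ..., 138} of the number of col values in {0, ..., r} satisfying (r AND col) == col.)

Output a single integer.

Answer: 1988

Derivation:
r38=100110 pc3: +8 =8
r39=100111 pc4: +16 =24
r40=101000 pc2: +4 =28
r41=101001 pc3: +8 =36
r42=101010 pc3: +8 =44
r43=101011 pc4: +16 =60
r44=101100 pc3: +8 =68
r45=101101 pc4: +16 =84
r46=101110 pc4: +16 =100
r47=101111 pc5: +32 =132
r48=110000 pc2: +4 =136
r49=110001 pc3: +8 =144
r50=110010 pc3: +8 =152
r51=110011 pc4: +16 =168
r52=110100 pc3: +8 =176
r53=110101 pc4: +16 =192
r54=110110 pc4: +16 =208
r55=110111 pc5: +32 =240
r56=111000 pc3: +8 =248
r57=111001 pc4: +16 =264
r58=111010 pc4: +16 =280
r59=111011 pc5: +32 =312
r60=111100 pc4: +16 =328
r61=111101 pc5: +32 =360
r62=111110 pc5: +32 =392
r63=111111 pc6: +64 =456
r64=1000000 pc1: +2 =458
r65=1000001 pc2: +4 =462
r66=1000010 pc2: +4 =466
r67=1000011 pc3: +8 =474
r68=1000100 pc2: +4 =478
r69=1000101 pc3: +8 =486
r70=1000110 pc3: +8 =494
r71=1000111 pc4: +16 =510
r72=1001000 pc2: +4 =514
r73=1001001 pc3: +8 =522
r74=1001010 pc3: +8 =530
r75=1001011 pc4: +16 =546
r76=1001100 pc3: +8 =554
r77=1001101 pc4: +16 =570
r78=1001110 pc4: +16 =586
r79=1001111 pc5: +32 =618
r80=1010000 pc2: +4 =622
r81=1010001 pc3: +8 =630
r82=1010010 pc3: +8 =638
r83=1010011 pc4: +16 =654
r84=1010100 pc3: +8 =662
r85=1010101 pc4: +16 =678
r86=1010110 pc4: +16 =694
r87=1010111 pc5: +32 =726
r88=1011000 pc3: +8 =734
r89=1011001 pc4: +16 =750
r90=1011010 pc4: +16 =766
r91=1011011 pc5: +32 =798
r92=1011100 pc4: +16 =814
r93=1011101 pc5: +32 =846
r94=1011110 pc5: +32 =878
r95=1011111 pc6: +64 =942
r96=1100000 pc2: +4 =946
r97=1100001 pc3: +8 =954
r98=1100010 pc3: +8 =962
r99=1100011 pc4: +16 =978
r100=1100100 pc3: +8 =986
r101=1100101 pc4: +16 =1002
r102=1100110 pc4: +16 =1018
r103=1100111 pc5: +32 =1050
r104=1101000 pc3: +8 =1058
r105=1101001 pc4: +16 =1074
r106=1101010 pc4: +16 =1090
r107=1101011 pc5: +32 =1122
r108=1101100 pc4: +16 =1138
r109=1101101 pc5: +32 =1170
r110=1101110 pc5: +32 =1202
r111=1101111 pc6: +64 =1266
r112=1110000 pc3: +8 =1274
r113=1110001 pc4: +16 =1290
r114=1110010 pc4: +16 =1306
r115=1110011 pc5: +32 =1338
r116=1110100 pc4: +16 =1354
r117=1110101 pc5: +32 =1386
r118=1110110 pc5: +32 =1418
r119=1110111 pc6: +64 =1482
r120=1111000 pc4: +16 =1498
r121=1111001 pc5: +32 =1530
r122=1111010 pc5: +32 =1562
r123=1111011 pc6: +64 =1626
r124=1111100 pc5: +32 =1658
r125=1111101 pc6: +64 =1722
r126=1111110 pc6: +64 =1786
r127=1111111 pc7: +128 =1914
r128=10000000 pc1: +2 =1916
r129=10000001 pc2: +4 =1920
r130=10000010 pc2: +4 =1924
r131=10000011 pc3: +8 =1932
r132=10000100 pc2: +4 =1936
r133=10000101 pc3: +8 =1944
r134=10000110 pc3: +8 =1952
r135=10000111 pc4: +16 =1968
r136=10001000 pc2: +4 =1972
r137=10001001 pc3: +8 =1980
r138=10001010 pc3: +8 =1988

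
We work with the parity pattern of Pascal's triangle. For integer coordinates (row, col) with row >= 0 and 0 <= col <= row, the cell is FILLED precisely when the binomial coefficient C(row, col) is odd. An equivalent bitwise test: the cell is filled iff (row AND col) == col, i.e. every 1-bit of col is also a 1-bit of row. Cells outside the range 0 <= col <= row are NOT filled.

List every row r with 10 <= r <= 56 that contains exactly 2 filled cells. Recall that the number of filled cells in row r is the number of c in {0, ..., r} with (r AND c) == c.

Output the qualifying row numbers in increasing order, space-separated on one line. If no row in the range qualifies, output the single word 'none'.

Answer: 16 32

Derivation:
Row r has 2^popcount(r) filled cells, so we need popcount(r) = log2(2) = 1.
Scan r = 10..56 and keep those with exactly 1 one-bits:
r=10=1010 popcount=2 -> skip
r=11=1011 popcount=3 -> skip
r=12=1100 popcount=2 -> skip
r=13=1101 popcount=3 -> skip
r=14=1110 popcount=3 -> skip
r=15=1111 popcount=4 -> skip
r=16=10000 popcount=1 -> KEEP
r=17=10001 popcount=2 -> skip
r=18=10010 popcount=2 -> skip
r=19=10011 popcount=3 -> skip
r=20=10100 popcount=2 -> skip
r=21=10101 popcount=3 -> skip
r=22=10110 popcount=3 -> skip
r=23=10111 popcount=4 -> skip
r=24=11000 popcount=2 -> skip
r=25=11001 popcount=3 -> skip
r=26=11010 popcount=3 -> skip
r=27=11011 popcount=4 -> skip
r=28=11100 popcount=3 -> skip
r=29=11101 popcount=4 -> skip
r=30=11110 popcount=4 -> skip
r=31=11111 popcount=5 -> skip
r=32=100000 popcount=1 -> KEEP
r=33=100001 popcount=2 -> skip
r=34=100010 popcount=2 -> skip
r=35=100011 popcount=3 -> skip
r=36=100100 popcount=2 -> skip
r=37=100101 popcount=3 -> skip
r=38=100110 popcount=3 -> skip
r=39=100111 popcount=4 -> skip
r=40=101000 popcount=2 -> skip
r=41=101001 popcount=3 -> skip
r=42=101010 popcount=3 -> skip
r=43=101011 popcount=4 -> skip
r=44=101100 popcount=3 -> skip
r=45=101101 popcount=4 -> skip
r=46=101110 popcount=4 -> skip
r=47=101111 popcount=5 -> skip
r=48=110000 popcount=2 -> skip
r=49=110001 popcount=3 -> skip
r=50=110010 popcount=3 -> skip
r=51=110011 popcount=4 -> skip
r=52=110100 popcount=3 -> skip
r=53=110101 popcount=4 -> skip
r=54=110110 popcount=4 -> skip
r=55=110111 popcount=5 -> skip
r=56=111000 popcount=3 -> skip
Kept rows: 16 32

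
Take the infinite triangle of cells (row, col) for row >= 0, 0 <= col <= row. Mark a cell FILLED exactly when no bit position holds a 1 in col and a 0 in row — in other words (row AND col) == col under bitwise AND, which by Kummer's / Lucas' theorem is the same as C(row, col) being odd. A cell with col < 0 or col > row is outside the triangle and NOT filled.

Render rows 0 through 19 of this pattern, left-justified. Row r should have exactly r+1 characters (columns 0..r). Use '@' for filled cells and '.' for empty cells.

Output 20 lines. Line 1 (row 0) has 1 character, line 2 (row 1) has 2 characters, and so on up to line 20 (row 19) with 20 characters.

r0=0: @
r1=1: @@
r2=10: @.@
r3=11: @@@@
r4=100: @...@
r5=101: @@..@@
r6=110: @.@.@.@
r7=111: @@@@@@@@
r8=1000: @.......@
r9=1001: @@......@@
r10=1010: @.@.....@.@
r11=1011: @@@@....@@@@
r12=1100: @...@...@...@
r13=1101: @@..@@..@@..@@
r14=1110: @.@.@.@.@.@.@.@
r15=1111: @@@@@@@@@@@@@@@@
r16=10000: @...............@
r17=10001: @@..............@@
r18=10010: @.@.............@.@
r19=10011: @@@@............@@@@

Answer: @
@@
@.@
@@@@
@...@
@@..@@
@.@.@.@
@@@@@@@@
@.......@
@@......@@
@.@.....@.@
@@@@....@@@@
@...@...@...@
@@..@@..@@..@@
@.@.@.@.@.@.@.@
@@@@@@@@@@@@@@@@
@...............@
@@..............@@
@.@.............@.@
@@@@............@@@@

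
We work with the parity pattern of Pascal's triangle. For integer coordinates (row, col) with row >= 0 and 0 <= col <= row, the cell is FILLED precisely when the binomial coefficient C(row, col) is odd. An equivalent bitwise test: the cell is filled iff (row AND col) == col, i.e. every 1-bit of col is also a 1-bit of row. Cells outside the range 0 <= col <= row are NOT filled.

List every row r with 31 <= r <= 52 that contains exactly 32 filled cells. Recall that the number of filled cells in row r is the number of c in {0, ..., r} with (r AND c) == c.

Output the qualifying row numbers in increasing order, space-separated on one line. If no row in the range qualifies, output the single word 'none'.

Row r has 2^popcount(r) filled cells, so we need popcount(r) = log2(32) = 5.
Scan r = 31..52 and keep those with exactly 5 one-bits:
r=31=11111 popcount=5 -> KEEP
r=32=100000 popcount=1 -> skip
r=33=100001 popcount=2 -> skip
r=34=100010 popcount=2 -> skip
r=35=100011 popcount=3 -> skip
r=36=100100 popcount=2 -> skip
r=37=100101 popcount=3 -> skip
r=38=100110 popcount=3 -> skip
r=39=100111 popcount=4 -> skip
r=40=101000 popcount=2 -> skip
r=41=101001 popcount=3 -> skip
r=42=101010 popcount=3 -> skip
r=43=101011 popcount=4 -> skip
r=44=101100 popcount=3 -> skip
r=45=101101 popcount=4 -> skip
r=46=101110 popcount=4 -> skip
r=47=101111 popcount=5 -> KEEP
r=48=110000 popcount=2 -> skip
r=49=110001 popcount=3 -> skip
r=50=110010 popcount=3 -> skip
r=51=110011 popcount=4 -> skip
r=52=110100 popcount=3 -> skip
Kept rows: 31 47

Answer: 31 47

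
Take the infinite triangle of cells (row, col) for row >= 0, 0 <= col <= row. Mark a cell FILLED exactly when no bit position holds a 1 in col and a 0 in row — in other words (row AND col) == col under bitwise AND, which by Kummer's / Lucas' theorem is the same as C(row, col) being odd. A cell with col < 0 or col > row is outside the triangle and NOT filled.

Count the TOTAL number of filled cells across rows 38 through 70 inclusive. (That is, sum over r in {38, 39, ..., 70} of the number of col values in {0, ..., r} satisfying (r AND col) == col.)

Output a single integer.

Answer: 494

Derivation:
r38=100110 pc3: +8 =8
r39=100111 pc4: +16 =24
r40=101000 pc2: +4 =28
r41=101001 pc3: +8 =36
r42=101010 pc3: +8 =44
r43=101011 pc4: +16 =60
r44=101100 pc3: +8 =68
r45=101101 pc4: +16 =84
r46=101110 pc4: +16 =100
r47=101111 pc5: +32 =132
r48=110000 pc2: +4 =136
r49=110001 pc3: +8 =144
r50=110010 pc3: +8 =152
r51=110011 pc4: +16 =168
r52=110100 pc3: +8 =176
r53=110101 pc4: +16 =192
r54=110110 pc4: +16 =208
r55=110111 pc5: +32 =240
r56=111000 pc3: +8 =248
r57=111001 pc4: +16 =264
r58=111010 pc4: +16 =280
r59=111011 pc5: +32 =312
r60=111100 pc4: +16 =328
r61=111101 pc5: +32 =360
r62=111110 pc5: +32 =392
r63=111111 pc6: +64 =456
r64=1000000 pc1: +2 =458
r65=1000001 pc2: +4 =462
r66=1000010 pc2: +4 =466
r67=1000011 pc3: +8 =474
r68=1000100 pc2: +4 =478
r69=1000101 pc3: +8 =486
r70=1000110 pc3: +8 =494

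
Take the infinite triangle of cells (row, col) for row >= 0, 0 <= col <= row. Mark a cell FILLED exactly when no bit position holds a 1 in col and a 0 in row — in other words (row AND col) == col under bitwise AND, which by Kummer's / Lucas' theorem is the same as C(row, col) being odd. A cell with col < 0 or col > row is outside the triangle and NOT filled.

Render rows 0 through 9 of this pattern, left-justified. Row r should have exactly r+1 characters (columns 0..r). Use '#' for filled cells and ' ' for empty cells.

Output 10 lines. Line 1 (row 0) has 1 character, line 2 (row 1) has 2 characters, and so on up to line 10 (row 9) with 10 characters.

r0=0: #
r1=1: ##
r2=10: # #
r3=11: ####
r4=100: #   #
r5=101: ##  ##
r6=110: # # # #
r7=111: ########
r8=1000: #       #
r9=1001: ##      ##

Answer: #
##
# #
####
#   #
##  ##
# # # #
########
#       #
##      ##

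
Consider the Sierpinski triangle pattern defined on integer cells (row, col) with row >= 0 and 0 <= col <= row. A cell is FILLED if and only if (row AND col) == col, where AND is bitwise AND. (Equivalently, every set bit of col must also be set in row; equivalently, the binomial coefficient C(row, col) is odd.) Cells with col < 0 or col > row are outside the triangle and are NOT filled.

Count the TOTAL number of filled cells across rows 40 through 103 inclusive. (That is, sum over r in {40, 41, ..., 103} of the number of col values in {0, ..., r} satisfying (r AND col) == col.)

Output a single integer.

Answer: 1026

Derivation:
r40=101000 pc2: +4 =4
r41=101001 pc3: +8 =12
r42=101010 pc3: +8 =20
r43=101011 pc4: +16 =36
r44=101100 pc3: +8 =44
r45=101101 pc4: +16 =60
r46=101110 pc4: +16 =76
r47=101111 pc5: +32 =108
r48=110000 pc2: +4 =112
r49=110001 pc3: +8 =120
r50=110010 pc3: +8 =128
r51=110011 pc4: +16 =144
r52=110100 pc3: +8 =152
r53=110101 pc4: +16 =168
r54=110110 pc4: +16 =184
r55=110111 pc5: +32 =216
r56=111000 pc3: +8 =224
r57=111001 pc4: +16 =240
r58=111010 pc4: +16 =256
r59=111011 pc5: +32 =288
r60=111100 pc4: +16 =304
r61=111101 pc5: +32 =336
r62=111110 pc5: +32 =368
r63=111111 pc6: +64 =432
r64=1000000 pc1: +2 =434
r65=1000001 pc2: +4 =438
r66=1000010 pc2: +4 =442
r67=1000011 pc3: +8 =450
r68=1000100 pc2: +4 =454
r69=1000101 pc3: +8 =462
r70=1000110 pc3: +8 =470
r71=1000111 pc4: +16 =486
r72=1001000 pc2: +4 =490
r73=1001001 pc3: +8 =498
r74=1001010 pc3: +8 =506
r75=1001011 pc4: +16 =522
r76=1001100 pc3: +8 =530
r77=1001101 pc4: +16 =546
r78=1001110 pc4: +16 =562
r79=1001111 pc5: +32 =594
r80=1010000 pc2: +4 =598
r81=1010001 pc3: +8 =606
r82=1010010 pc3: +8 =614
r83=1010011 pc4: +16 =630
r84=1010100 pc3: +8 =638
r85=1010101 pc4: +16 =654
r86=1010110 pc4: +16 =670
r87=1010111 pc5: +32 =702
r88=1011000 pc3: +8 =710
r89=1011001 pc4: +16 =726
r90=1011010 pc4: +16 =742
r91=1011011 pc5: +32 =774
r92=1011100 pc4: +16 =790
r93=1011101 pc5: +32 =822
r94=1011110 pc5: +32 =854
r95=1011111 pc6: +64 =918
r96=1100000 pc2: +4 =922
r97=1100001 pc3: +8 =930
r98=1100010 pc3: +8 =938
r99=1100011 pc4: +16 =954
r100=1100100 pc3: +8 =962
r101=1100101 pc4: +16 =978
r102=1100110 pc4: +16 =994
r103=1100111 pc5: +32 =1026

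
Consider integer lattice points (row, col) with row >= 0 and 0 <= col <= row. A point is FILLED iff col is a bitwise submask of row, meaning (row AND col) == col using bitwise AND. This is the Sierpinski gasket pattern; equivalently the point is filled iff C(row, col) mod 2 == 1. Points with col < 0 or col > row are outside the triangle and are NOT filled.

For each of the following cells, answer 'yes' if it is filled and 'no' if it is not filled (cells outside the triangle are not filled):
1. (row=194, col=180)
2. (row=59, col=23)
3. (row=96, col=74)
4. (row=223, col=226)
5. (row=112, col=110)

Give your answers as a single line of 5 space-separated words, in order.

(194,180): row=0b11000010, col=0b10110100, row AND col = 0b10000000 = 128; 128 != 180 -> empty
(59,23): row=0b111011, col=0b10111, row AND col = 0b10011 = 19; 19 != 23 -> empty
(96,74): row=0b1100000, col=0b1001010, row AND col = 0b1000000 = 64; 64 != 74 -> empty
(223,226): col outside [0, 223] -> not filled
(112,110): row=0b1110000, col=0b1101110, row AND col = 0b1100000 = 96; 96 != 110 -> empty

Answer: no no no no no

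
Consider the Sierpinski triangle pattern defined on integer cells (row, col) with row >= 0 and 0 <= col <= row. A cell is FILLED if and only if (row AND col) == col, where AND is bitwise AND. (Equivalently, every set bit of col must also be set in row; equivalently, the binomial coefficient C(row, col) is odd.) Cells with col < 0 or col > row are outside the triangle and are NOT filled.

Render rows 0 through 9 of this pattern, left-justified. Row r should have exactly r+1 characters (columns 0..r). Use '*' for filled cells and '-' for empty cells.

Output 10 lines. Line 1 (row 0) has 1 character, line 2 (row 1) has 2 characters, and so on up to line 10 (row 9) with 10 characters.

Answer: *
**
*-*
****
*---*
**--**
*-*-*-*
********
*-------*
**------**

Derivation:
r0=0: *
r1=1: **
r2=10: *-*
r3=11: ****
r4=100: *---*
r5=101: **--**
r6=110: *-*-*-*
r7=111: ********
r8=1000: *-------*
r9=1001: **------**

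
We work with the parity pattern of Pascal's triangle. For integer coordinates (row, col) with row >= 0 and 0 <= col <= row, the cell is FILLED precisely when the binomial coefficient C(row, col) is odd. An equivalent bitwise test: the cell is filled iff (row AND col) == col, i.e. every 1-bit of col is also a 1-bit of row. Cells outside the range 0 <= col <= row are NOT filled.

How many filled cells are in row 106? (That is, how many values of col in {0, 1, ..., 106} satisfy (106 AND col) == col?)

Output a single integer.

106 in binary = 1101010
popcount(106) = number of 1-bits in 1101010 = 4
A col c satisfies (106 AND c) == c iff every set bit of c is also set in 106; each of the 4 set bits of 106 can independently be on or off in c.
count = 2^4 = 16

Answer: 16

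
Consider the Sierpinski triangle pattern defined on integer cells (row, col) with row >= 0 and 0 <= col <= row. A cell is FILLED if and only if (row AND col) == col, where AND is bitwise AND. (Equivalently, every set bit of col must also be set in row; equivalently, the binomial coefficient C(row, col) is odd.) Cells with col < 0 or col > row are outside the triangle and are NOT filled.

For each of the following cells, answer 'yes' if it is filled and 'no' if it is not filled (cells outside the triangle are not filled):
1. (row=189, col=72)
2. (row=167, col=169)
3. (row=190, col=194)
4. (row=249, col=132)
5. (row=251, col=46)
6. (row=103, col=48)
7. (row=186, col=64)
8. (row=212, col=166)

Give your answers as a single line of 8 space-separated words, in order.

(189,72): row=0b10111101, col=0b1001000, row AND col = 0b1000 = 8; 8 != 72 -> empty
(167,169): col outside [0, 167] -> not filled
(190,194): col outside [0, 190] -> not filled
(249,132): row=0b11111001, col=0b10000100, row AND col = 0b10000000 = 128; 128 != 132 -> empty
(251,46): row=0b11111011, col=0b101110, row AND col = 0b101010 = 42; 42 != 46 -> empty
(103,48): row=0b1100111, col=0b110000, row AND col = 0b100000 = 32; 32 != 48 -> empty
(186,64): row=0b10111010, col=0b1000000, row AND col = 0b0 = 0; 0 != 64 -> empty
(212,166): row=0b11010100, col=0b10100110, row AND col = 0b10000100 = 132; 132 != 166 -> empty

Answer: no no no no no no no no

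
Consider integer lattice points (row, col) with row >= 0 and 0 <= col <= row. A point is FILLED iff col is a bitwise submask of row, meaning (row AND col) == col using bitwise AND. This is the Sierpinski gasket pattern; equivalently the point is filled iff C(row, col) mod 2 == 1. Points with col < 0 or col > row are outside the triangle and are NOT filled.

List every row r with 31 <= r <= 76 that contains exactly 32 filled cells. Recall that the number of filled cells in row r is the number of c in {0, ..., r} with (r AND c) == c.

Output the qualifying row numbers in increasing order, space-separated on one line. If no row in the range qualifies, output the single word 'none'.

Answer: 31 47 55 59 61 62

Derivation:
Row r has 2^popcount(r) filled cells, so we need popcount(r) = log2(32) = 5.
Scan r = 31..76 and keep those with exactly 5 one-bits:
r=31=11111 popcount=5 -> KEEP
r=32=100000 popcount=1 -> skip
r=33=100001 popcount=2 -> skip
r=34=100010 popcount=2 -> skip
r=35=100011 popcount=3 -> skip
r=36=100100 popcount=2 -> skip
r=37=100101 popcount=3 -> skip
r=38=100110 popcount=3 -> skip
r=39=100111 popcount=4 -> skip
r=40=101000 popcount=2 -> skip
r=41=101001 popcount=3 -> skip
r=42=101010 popcount=3 -> skip
r=43=101011 popcount=4 -> skip
r=44=101100 popcount=3 -> skip
r=45=101101 popcount=4 -> skip
r=46=101110 popcount=4 -> skip
r=47=101111 popcount=5 -> KEEP
r=48=110000 popcount=2 -> skip
r=49=110001 popcount=3 -> skip
r=50=110010 popcount=3 -> skip
r=51=110011 popcount=4 -> skip
r=52=110100 popcount=3 -> skip
r=53=110101 popcount=4 -> skip
r=54=110110 popcount=4 -> skip
r=55=110111 popcount=5 -> KEEP
r=56=111000 popcount=3 -> skip
r=57=111001 popcount=4 -> skip
r=58=111010 popcount=4 -> skip
r=59=111011 popcount=5 -> KEEP
r=60=111100 popcount=4 -> skip
r=61=111101 popcount=5 -> KEEP
r=62=111110 popcount=5 -> KEEP
r=63=111111 popcount=6 -> skip
r=64=1000000 popcount=1 -> skip
r=65=1000001 popcount=2 -> skip
r=66=1000010 popcount=2 -> skip
r=67=1000011 popcount=3 -> skip
r=68=1000100 popcount=2 -> skip
r=69=1000101 popcount=3 -> skip
r=70=1000110 popcount=3 -> skip
r=71=1000111 popcount=4 -> skip
r=72=1001000 popcount=2 -> skip
r=73=1001001 popcount=3 -> skip
r=74=1001010 popcount=3 -> skip
r=75=1001011 popcount=4 -> skip
r=76=1001100 popcount=3 -> skip
Kept rows: 31 47 55 59 61 62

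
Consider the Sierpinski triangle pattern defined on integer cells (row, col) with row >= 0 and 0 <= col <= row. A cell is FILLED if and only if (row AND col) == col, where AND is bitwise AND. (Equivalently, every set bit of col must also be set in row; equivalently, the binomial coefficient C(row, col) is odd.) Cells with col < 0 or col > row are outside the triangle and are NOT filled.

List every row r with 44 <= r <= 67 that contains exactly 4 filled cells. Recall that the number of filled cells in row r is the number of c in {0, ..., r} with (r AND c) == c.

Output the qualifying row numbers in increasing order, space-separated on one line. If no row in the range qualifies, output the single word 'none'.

Answer: 48 65 66

Derivation:
Row r has 2^popcount(r) filled cells, so we need popcount(r) = log2(4) = 2.
Scan r = 44..67 and keep those with exactly 2 one-bits:
r=44=101100 popcount=3 -> skip
r=45=101101 popcount=4 -> skip
r=46=101110 popcount=4 -> skip
r=47=101111 popcount=5 -> skip
r=48=110000 popcount=2 -> KEEP
r=49=110001 popcount=3 -> skip
r=50=110010 popcount=3 -> skip
r=51=110011 popcount=4 -> skip
r=52=110100 popcount=3 -> skip
r=53=110101 popcount=4 -> skip
r=54=110110 popcount=4 -> skip
r=55=110111 popcount=5 -> skip
r=56=111000 popcount=3 -> skip
r=57=111001 popcount=4 -> skip
r=58=111010 popcount=4 -> skip
r=59=111011 popcount=5 -> skip
r=60=111100 popcount=4 -> skip
r=61=111101 popcount=5 -> skip
r=62=111110 popcount=5 -> skip
r=63=111111 popcount=6 -> skip
r=64=1000000 popcount=1 -> skip
r=65=1000001 popcount=2 -> KEEP
r=66=1000010 popcount=2 -> KEEP
r=67=1000011 popcount=3 -> skip
Kept rows: 48 65 66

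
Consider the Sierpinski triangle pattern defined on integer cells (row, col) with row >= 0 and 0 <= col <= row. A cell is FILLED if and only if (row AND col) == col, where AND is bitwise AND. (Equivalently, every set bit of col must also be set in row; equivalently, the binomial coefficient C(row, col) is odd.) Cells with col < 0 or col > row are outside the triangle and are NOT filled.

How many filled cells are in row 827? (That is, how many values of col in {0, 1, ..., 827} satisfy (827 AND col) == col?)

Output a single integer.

827 in binary = 1100111011
popcount(827) = number of 1-bits in 1100111011 = 7
A col c satisfies (827 AND c) == c iff every set bit of c is also set in 827; each of the 7 set bits of 827 can independently be on or off in c.
count = 2^7 = 128

Answer: 128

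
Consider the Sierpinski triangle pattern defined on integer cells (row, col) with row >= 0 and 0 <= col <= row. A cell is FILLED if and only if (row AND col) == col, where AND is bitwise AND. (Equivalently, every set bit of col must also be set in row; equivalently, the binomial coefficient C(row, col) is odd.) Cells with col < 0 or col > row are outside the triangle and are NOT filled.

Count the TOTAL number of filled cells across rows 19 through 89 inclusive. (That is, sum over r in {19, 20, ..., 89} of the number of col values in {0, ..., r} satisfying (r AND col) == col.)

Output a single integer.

Answer: 932

Derivation:
r19=10011 pc3: +8 =8
r20=10100 pc2: +4 =12
r21=10101 pc3: +8 =20
r22=10110 pc3: +8 =28
r23=10111 pc4: +16 =44
r24=11000 pc2: +4 =48
r25=11001 pc3: +8 =56
r26=11010 pc3: +8 =64
r27=11011 pc4: +16 =80
r28=11100 pc3: +8 =88
r29=11101 pc4: +16 =104
r30=11110 pc4: +16 =120
r31=11111 pc5: +32 =152
r32=100000 pc1: +2 =154
r33=100001 pc2: +4 =158
r34=100010 pc2: +4 =162
r35=100011 pc3: +8 =170
r36=100100 pc2: +4 =174
r37=100101 pc3: +8 =182
r38=100110 pc3: +8 =190
r39=100111 pc4: +16 =206
r40=101000 pc2: +4 =210
r41=101001 pc3: +8 =218
r42=101010 pc3: +8 =226
r43=101011 pc4: +16 =242
r44=101100 pc3: +8 =250
r45=101101 pc4: +16 =266
r46=101110 pc4: +16 =282
r47=101111 pc5: +32 =314
r48=110000 pc2: +4 =318
r49=110001 pc3: +8 =326
r50=110010 pc3: +8 =334
r51=110011 pc4: +16 =350
r52=110100 pc3: +8 =358
r53=110101 pc4: +16 =374
r54=110110 pc4: +16 =390
r55=110111 pc5: +32 =422
r56=111000 pc3: +8 =430
r57=111001 pc4: +16 =446
r58=111010 pc4: +16 =462
r59=111011 pc5: +32 =494
r60=111100 pc4: +16 =510
r61=111101 pc5: +32 =542
r62=111110 pc5: +32 =574
r63=111111 pc6: +64 =638
r64=1000000 pc1: +2 =640
r65=1000001 pc2: +4 =644
r66=1000010 pc2: +4 =648
r67=1000011 pc3: +8 =656
r68=1000100 pc2: +4 =660
r69=1000101 pc3: +8 =668
r70=1000110 pc3: +8 =676
r71=1000111 pc4: +16 =692
r72=1001000 pc2: +4 =696
r73=1001001 pc3: +8 =704
r74=1001010 pc3: +8 =712
r75=1001011 pc4: +16 =728
r76=1001100 pc3: +8 =736
r77=1001101 pc4: +16 =752
r78=1001110 pc4: +16 =768
r79=1001111 pc5: +32 =800
r80=1010000 pc2: +4 =804
r81=1010001 pc3: +8 =812
r82=1010010 pc3: +8 =820
r83=1010011 pc4: +16 =836
r84=1010100 pc3: +8 =844
r85=1010101 pc4: +16 =860
r86=1010110 pc4: +16 =876
r87=1010111 pc5: +32 =908
r88=1011000 pc3: +8 =916
r89=1011001 pc4: +16 =932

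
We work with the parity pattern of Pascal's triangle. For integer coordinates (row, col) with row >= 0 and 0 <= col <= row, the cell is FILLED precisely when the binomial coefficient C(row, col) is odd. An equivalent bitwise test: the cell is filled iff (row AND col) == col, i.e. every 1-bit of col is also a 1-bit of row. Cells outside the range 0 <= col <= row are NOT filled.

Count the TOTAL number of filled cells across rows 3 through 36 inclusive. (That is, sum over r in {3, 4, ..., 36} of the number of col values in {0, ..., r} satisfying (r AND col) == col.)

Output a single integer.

r3=11 pc2: +4 =4
r4=100 pc1: +2 =6
r5=101 pc2: +4 =10
r6=110 pc2: +4 =14
r7=111 pc3: +8 =22
r8=1000 pc1: +2 =24
r9=1001 pc2: +4 =28
r10=1010 pc2: +4 =32
r11=1011 pc3: +8 =40
r12=1100 pc2: +4 =44
r13=1101 pc3: +8 =52
r14=1110 pc3: +8 =60
r15=1111 pc4: +16 =76
r16=10000 pc1: +2 =78
r17=10001 pc2: +4 =82
r18=10010 pc2: +4 =86
r19=10011 pc3: +8 =94
r20=10100 pc2: +4 =98
r21=10101 pc3: +8 =106
r22=10110 pc3: +8 =114
r23=10111 pc4: +16 =130
r24=11000 pc2: +4 =134
r25=11001 pc3: +8 =142
r26=11010 pc3: +8 =150
r27=11011 pc4: +16 =166
r28=11100 pc3: +8 =174
r29=11101 pc4: +16 =190
r30=11110 pc4: +16 =206
r31=11111 pc5: +32 =238
r32=100000 pc1: +2 =240
r33=100001 pc2: +4 =244
r34=100010 pc2: +4 =248
r35=100011 pc3: +8 =256
r36=100100 pc2: +4 =260

Answer: 260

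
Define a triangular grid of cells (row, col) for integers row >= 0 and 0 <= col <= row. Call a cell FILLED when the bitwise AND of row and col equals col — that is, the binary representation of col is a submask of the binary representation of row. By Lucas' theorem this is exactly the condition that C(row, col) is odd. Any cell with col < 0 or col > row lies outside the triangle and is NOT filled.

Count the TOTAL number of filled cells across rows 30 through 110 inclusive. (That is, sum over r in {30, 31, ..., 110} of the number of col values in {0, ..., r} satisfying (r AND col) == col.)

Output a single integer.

r30=11110 pc4: +16 =16
r31=11111 pc5: +32 =48
r32=100000 pc1: +2 =50
r33=100001 pc2: +4 =54
r34=100010 pc2: +4 =58
r35=100011 pc3: +8 =66
r36=100100 pc2: +4 =70
r37=100101 pc3: +8 =78
r38=100110 pc3: +8 =86
r39=100111 pc4: +16 =102
r40=101000 pc2: +4 =106
r41=101001 pc3: +8 =114
r42=101010 pc3: +8 =122
r43=101011 pc4: +16 =138
r44=101100 pc3: +8 =146
r45=101101 pc4: +16 =162
r46=101110 pc4: +16 =178
r47=101111 pc5: +32 =210
r48=110000 pc2: +4 =214
r49=110001 pc3: +8 =222
r50=110010 pc3: +8 =230
r51=110011 pc4: +16 =246
r52=110100 pc3: +8 =254
r53=110101 pc4: +16 =270
r54=110110 pc4: +16 =286
r55=110111 pc5: +32 =318
r56=111000 pc3: +8 =326
r57=111001 pc4: +16 =342
r58=111010 pc4: +16 =358
r59=111011 pc5: +32 =390
r60=111100 pc4: +16 =406
r61=111101 pc5: +32 =438
r62=111110 pc5: +32 =470
r63=111111 pc6: +64 =534
r64=1000000 pc1: +2 =536
r65=1000001 pc2: +4 =540
r66=1000010 pc2: +4 =544
r67=1000011 pc3: +8 =552
r68=1000100 pc2: +4 =556
r69=1000101 pc3: +8 =564
r70=1000110 pc3: +8 =572
r71=1000111 pc4: +16 =588
r72=1001000 pc2: +4 =592
r73=1001001 pc3: +8 =600
r74=1001010 pc3: +8 =608
r75=1001011 pc4: +16 =624
r76=1001100 pc3: +8 =632
r77=1001101 pc4: +16 =648
r78=1001110 pc4: +16 =664
r79=1001111 pc5: +32 =696
r80=1010000 pc2: +4 =700
r81=1010001 pc3: +8 =708
r82=1010010 pc3: +8 =716
r83=1010011 pc4: +16 =732
r84=1010100 pc3: +8 =740
r85=1010101 pc4: +16 =756
r86=1010110 pc4: +16 =772
r87=1010111 pc5: +32 =804
r88=1011000 pc3: +8 =812
r89=1011001 pc4: +16 =828
r90=1011010 pc4: +16 =844
r91=1011011 pc5: +32 =876
r92=1011100 pc4: +16 =892
r93=1011101 pc5: +32 =924
r94=1011110 pc5: +32 =956
r95=1011111 pc6: +64 =1020
r96=1100000 pc2: +4 =1024
r97=1100001 pc3: +8 =1032
r98=1100010 pc3: +8 =1040
r99=1100011 pc4: +16 =1056
r100=1100100 pc3: +8 =1064
r101=1100101 pc4: +16 =1080
r102=1100110 pc4: +16 =1096
r103=1100111 pc5: +32 =1128
r104=1101000 pc3: +8 =1136
r105=1101001 pc4: +16 =1152
r106=1101010 pc4: +16 =1168
r107=1101011 pc5: +32 =1200
r108=1101100 pc4: +16 =1216
r109=1101101 pc5: +32 =1248
r110=1101110 pc5: +32 =1280

Answer: 1280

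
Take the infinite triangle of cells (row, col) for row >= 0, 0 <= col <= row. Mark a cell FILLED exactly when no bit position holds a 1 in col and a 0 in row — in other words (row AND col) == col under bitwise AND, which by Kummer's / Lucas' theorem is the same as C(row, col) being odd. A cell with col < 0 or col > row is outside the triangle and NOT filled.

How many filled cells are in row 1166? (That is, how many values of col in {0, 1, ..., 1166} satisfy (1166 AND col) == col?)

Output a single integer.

Answer: 32

Derivation:
1166 in binary = 10010001110
popcount(1166) = number of 1-bits in 10010001110 = 5
A col c satisfies (1166 AND c) == c iff every set bit of c is also set in 1166; each of the 5 set bits of 1166 can independently be on or off in c.
count = 2^5 = 32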